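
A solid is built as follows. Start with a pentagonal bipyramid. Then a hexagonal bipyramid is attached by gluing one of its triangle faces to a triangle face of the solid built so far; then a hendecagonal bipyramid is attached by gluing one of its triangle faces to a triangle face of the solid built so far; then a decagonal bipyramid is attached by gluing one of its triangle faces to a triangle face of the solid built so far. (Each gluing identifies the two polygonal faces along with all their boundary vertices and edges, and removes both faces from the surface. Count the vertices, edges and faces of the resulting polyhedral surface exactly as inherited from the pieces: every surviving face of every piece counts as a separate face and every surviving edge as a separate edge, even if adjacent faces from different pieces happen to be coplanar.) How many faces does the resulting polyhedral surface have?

A pentagonal bipyramid: V=7, E=15, F=10.
Attach a hexagonal bipyramid (V=8, E=18, F=12) along a 3-gon: merge 3 vertices and 3 edges, delete both glued faces → V=12, E=30, F=20.
Attach a hendecagonal bipyramid (V=13, E=33, F=22) along a 3-gon: merge 3 vertices and 3 edges, delete both glued faces → V=22, E=60, F=40.
Attach a decagonal bipyramid (V=12, E=30, F=20) along a 3-gon: merge 3 vertices and 3 edges, delete both glued faces → V=31, E=87, F=58.
Check: V − E + F = 31 − 87 + 58 = 2.

58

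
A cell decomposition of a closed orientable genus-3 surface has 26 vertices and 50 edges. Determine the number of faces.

For a closed orientable surface of genus 3, χ = 2 − 2·3 = -4.
F = -4 − V + E = -4 − 26 + 50 = 20.

20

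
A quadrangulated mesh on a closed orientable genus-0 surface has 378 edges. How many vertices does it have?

χ = 2 − 2·0 = 2, and every face is a square so 4F = 2E.
F = 2E/4 = 189. Then V = 2 + E − F = 2 + 378 − 189 = 191.

191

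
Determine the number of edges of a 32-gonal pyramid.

A pyramid on an n-gon base has one n-gon and n triangles: V = 32 + 1 = 33, E = 2·32 = 64, F = 32 + 1 = 33.

64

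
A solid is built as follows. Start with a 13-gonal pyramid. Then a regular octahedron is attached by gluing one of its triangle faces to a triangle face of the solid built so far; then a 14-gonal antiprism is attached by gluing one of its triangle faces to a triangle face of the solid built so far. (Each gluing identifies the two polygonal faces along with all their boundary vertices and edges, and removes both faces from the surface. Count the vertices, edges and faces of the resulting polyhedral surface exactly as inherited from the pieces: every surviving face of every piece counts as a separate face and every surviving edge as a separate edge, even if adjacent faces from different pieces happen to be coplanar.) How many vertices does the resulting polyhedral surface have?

A 13-gonal pyramid: V=14, E=26, F=14.
Attach a regular octahedron (V=6, E=12, F=8) along a 3-gon: merge 3 vertices and 3 edges, delete both glued faces → V=17, E=35, F=20.
Attach a 14-gonal antiprism (V=28, E=56, F=30) along a 3-gon: merge 3 vertices and 3 edges, delete both glued faces → V=42, E=88, F=48.
Check: V − E + F = 42 − 88 + 48 = 2.

42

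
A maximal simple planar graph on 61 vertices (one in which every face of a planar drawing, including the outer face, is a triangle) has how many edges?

In a plane triangulation 3F = 2E and V − E + F = 2, so E = 3V − 6 = 3·61 − 6 = 177.

177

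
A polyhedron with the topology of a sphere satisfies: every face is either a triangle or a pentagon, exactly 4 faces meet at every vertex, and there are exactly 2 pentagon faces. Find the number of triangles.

10

Let x be the number of triangles; then F = 2 + x.
Edge–face incidences: 2E = 5·2 + 3·x = 10 + 3x.
Every vertex has degree 4, so 4V = 2E.
Euler: V − E + F = 2 ⇒ (2E)/4 − E + (2 + x) = 2.
Multiply by 8: 2·(2E) − 4·(2E) + 8·(2 + x) = 16, i.e. 16 + 8x − 2·(10 + 3x) = 16.
Collecting terms: 2x − 4 = 16, so 2x = 20, so x = 10.
Then 2E = 10 + 3·10 = 40, so E = 20, V = 2E/4 = 10, F = 2 + 10 = 12.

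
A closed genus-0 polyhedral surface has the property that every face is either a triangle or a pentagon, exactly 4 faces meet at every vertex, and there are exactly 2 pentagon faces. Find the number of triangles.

10

Let x be the number of triangles; then F = 2 + x.
Edge–face incidences: 2E = 5·2 + 3·x = 10 + 3x.
Every vertex has degree 4, so 4V = 2E.
Euler: V − E + F = 2 ⇒ (2E)/4 − E + (2 + x) = 2.
Multiply by 8: 2·(2E) − 4·(2E) + 8·(2 + x) = 16, i.e. 16 + 8x − 2·(10 + 3x) = 16.
Collecting terms: 2x − 4 = 16, so 2x = 20, so x = 10.
Then 2E = 10 + 3·10 = 40, so E = 20, V = 2E/4 = 10, F = 2 + 10 = 12.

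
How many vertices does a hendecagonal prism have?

22

A prism on an n-gon has two n-gon bases and n rectangular sides: V = 2·11 = 22, E = 3·11 = 33, F = 11 + 2 = 13.
Check: V − E + F = 22 − 33 + 13 = 2.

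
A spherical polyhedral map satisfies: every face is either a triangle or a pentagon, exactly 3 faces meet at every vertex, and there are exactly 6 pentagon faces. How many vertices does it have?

Let x be the number of triangles; then F = 6 + x.
Edge–face incidences: 2E = 5·6 + 3·x = 30 + 3x.
Every vertex has degree 3, so 3V = 2E.
Euler: V − E + F = 2 ⇒ (2E)/3 − E + (6 + x) = 2.
Multiply by 6: 2·(2E) − 3·(2E) + 6·(6 + x) = 12, i.e. 36 + 6x − (30 + 3x) = 12.
Collecting terms: 3x + 6 = 12, so 3x = 6, so x = 2.
Then 2E = 30 + 3·2 = 36, so E = 18, V = 2E/3 = 12, F = 6 + 2 = 8.

12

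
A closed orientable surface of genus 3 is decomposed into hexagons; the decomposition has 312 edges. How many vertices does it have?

204

χ = 2 − 2·3 = -4, and every face is a hexagon so 6F = 2E.
F = 2E/6 = 104. Then V = -4 + E − F = -4 + 312 − 104 = 204.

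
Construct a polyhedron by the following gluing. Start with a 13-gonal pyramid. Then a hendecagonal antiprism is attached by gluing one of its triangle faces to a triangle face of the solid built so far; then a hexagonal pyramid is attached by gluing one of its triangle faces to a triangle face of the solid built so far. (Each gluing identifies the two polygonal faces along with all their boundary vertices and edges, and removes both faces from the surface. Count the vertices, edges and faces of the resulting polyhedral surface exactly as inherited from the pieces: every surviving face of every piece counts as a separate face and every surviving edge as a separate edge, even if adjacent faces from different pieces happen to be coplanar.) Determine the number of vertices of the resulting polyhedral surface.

37

A 13-gonal pyramid: V=14, E=26, F=14.
Attach a hendecagonal antiprism (V=22, E=44, F=24) along a 3-gon: merge 3 vertices and 3 edges, delete both glued faces → V=33, E=67, F=36.
Attach a hexagonal pyramid (V=7, E=12, F=7) along a 3-gon: merge 3 vertices and 3 edges, delete both glued faces → V=37, E=76, F=41.
Check: V − E + F = 37 − 76 + 41 = 2.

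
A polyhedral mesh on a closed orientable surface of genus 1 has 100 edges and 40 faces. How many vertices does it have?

For a closed orientable surface of genus 1, χ = 2 − 2·1 = 0.
V = 0 + E − F = 0 + 100 − 40 = 60.

60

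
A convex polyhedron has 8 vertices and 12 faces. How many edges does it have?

Here V − E + F = 2.
E = V + F − (2) = 8 + 12 − (2) = 18.

18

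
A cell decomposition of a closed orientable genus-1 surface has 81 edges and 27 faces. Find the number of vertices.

For a closed orientable surface of genus 1, χ = 2 − 2·1 = 0.
V = 0 + E − F = 0 + 81 − 27 = 54.

54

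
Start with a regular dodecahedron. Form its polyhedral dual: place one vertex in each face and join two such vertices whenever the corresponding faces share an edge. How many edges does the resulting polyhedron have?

The base solid has V = 20, E = 30, F = 12.
The dual swaps V and F and preserves E: V′ = F = 12, E′ = E = 30, F′ = V = 20.

30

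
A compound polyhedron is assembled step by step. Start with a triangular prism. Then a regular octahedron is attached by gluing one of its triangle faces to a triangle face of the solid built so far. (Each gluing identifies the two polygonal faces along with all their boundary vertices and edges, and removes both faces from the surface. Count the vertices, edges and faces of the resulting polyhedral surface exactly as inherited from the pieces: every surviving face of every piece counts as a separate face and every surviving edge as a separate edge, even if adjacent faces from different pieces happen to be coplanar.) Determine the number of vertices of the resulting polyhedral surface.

9

A triangular prism: V=6, E=9, F=5.
Attach a regular octahedron (V=6, E=12, F=8) along a 3-gon: merge 3 vertices and 3 edges, delete both glued faces → V=9, E=18, F=11.
Check: V − E + F = 9 − 18 + 11 = 2.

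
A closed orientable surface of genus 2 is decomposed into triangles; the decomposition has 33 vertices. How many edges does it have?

χ = 2 − 2·2 = -2, and every face is a triangle so 3F = 2E.
V − E + F = -2 with E = 3F/2 gives 33 − (3/2 − 1)·F = -2, so F = 70 and E = 105.

105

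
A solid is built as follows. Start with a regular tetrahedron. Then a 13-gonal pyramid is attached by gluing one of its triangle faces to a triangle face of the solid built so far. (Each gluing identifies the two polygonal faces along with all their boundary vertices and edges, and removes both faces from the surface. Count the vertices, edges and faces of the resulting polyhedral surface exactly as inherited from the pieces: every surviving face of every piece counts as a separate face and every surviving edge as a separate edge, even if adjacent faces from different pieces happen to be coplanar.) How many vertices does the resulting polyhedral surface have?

15

A regular tetrahedron: V=4, E=6, F=4.
Attach a 13-gonal pyramid (V=14, E=26, F=14) along a 3-gon: merge 3 vertices and 3 edges, delete both glued faces → V=15, E=29, F=16.
Check: V − E + F = 15 − 29 + 16 = 2.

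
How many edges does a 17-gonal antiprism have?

An antiprism on an n-gon has two n-gon caps and 2n triangles: V = 2·17 = 34, E = 4·17 = 68, F = 2·17 + 2 = 36.

68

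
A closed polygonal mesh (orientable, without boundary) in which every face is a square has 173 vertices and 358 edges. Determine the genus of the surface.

Every face is a square and each edge borders two faces, so 4F = 2·358, giving F = 179.
χ = V − E + F = 173 − 358 + 179 = -6.
For a closed orientable surface χ = 2 − 2g, so g = (2 − (-6))/2 = 4.

4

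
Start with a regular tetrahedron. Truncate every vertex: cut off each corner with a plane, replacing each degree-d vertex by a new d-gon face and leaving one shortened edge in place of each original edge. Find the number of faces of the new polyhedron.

8

The base solid has V = 4, E = 6, F = 4.
Truncation replaces each original edge-end by a new vertex, so V′ = 2E = 12.
Each original edge survives, and each old vertex of degree d contributes d new edges; summing degrees gives Σd = 2E, so E′ = E + 2E = 3E = 18.
Each original face survives and each original vertex becomes one new face: F′ = F + V = 8.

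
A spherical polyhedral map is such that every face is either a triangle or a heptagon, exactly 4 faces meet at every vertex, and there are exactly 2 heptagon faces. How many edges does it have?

Let x be the number of triangles; then F = 2 + x.
Edge–face incidences: 2E = 7·2 + 3·x = 14 + 3x.
Every vertex has degree 4, so 4V = 2E.
Euler: V − E + F = 2 ⇒ (2E)/4 − E + (2 + x) = 2.
Multiply by 8: 2·(2E) − 4·(2E) + 8·(2 + x) = 16, i.e. 16 + 8x − 2·(14 + 3x) = 16.
Collecting terms: 2x − 12 = 16, so 2x = 28, so x = 14.
Then 2E = 14 + 3·14 = 56, so E = 28, V = 2E/4 = 14, F = 2 + 14 = 16.

28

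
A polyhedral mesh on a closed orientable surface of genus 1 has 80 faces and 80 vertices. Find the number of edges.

160

For a closed orientable surface of genus 1, χ = 2 − 2·1 = 0.
E = V + F − (0) = 80 + 80 − (0) = 160.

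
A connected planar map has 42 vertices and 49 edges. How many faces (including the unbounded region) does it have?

Euler's formula for a connected plane graph: V − E + F = 2, so F = 2 − 42 + 49 = 9.

9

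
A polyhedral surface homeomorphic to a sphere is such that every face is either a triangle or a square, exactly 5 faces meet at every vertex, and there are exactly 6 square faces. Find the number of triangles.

Let x be the number of triangles; then F = 6 + x.
Edge–face incidences: 2E = 4·6 + 3·x = 24 + 3x.
Every vertex has degree 5, so 5V = 2E.
Euler: V − E + F = 2 ⇒ (2E)/5 − E + (6 + x) = 2.
Multiply by 10: 2·(2E) − 5·(2E) + 10·(6 + x) = 20, i.e. 60 + 10x − 3·(24 + 3x) = 20.
Collecting terms: x − 12 = 20, so x = 32.
Then 2E = 24 + 3·32 = 120, so E = 60, V = 2E/5 = 24, F = 6 + 32 = 38.

32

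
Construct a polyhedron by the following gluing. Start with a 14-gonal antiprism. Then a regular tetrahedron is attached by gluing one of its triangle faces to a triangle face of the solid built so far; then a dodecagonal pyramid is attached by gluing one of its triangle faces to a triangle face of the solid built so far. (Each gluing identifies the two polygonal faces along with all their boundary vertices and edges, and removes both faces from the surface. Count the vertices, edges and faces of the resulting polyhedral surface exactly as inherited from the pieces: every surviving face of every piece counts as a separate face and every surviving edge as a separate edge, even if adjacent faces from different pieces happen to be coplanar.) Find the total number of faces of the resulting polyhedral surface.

A 14-gonal antiprism: V=28, E=56, F=30.
Attach a regular tetrahedron (V=4, E=6, F=4) along a 3-gon: merge 3 vertices and 3 edges, delete both glued faces → V=29, E=59, F=32.
Attach a dodecagonal pyramid (V=13, E=24, F=13) along a 3-gon: merge 3 vertices and 3 edges, delete both glued faces → V=39, E=80, F=43.
Check: V − E + F = 39 − 80 + 43 = 2.

43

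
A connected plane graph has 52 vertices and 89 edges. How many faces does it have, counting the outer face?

39

Euler's formula for a connected plane graph: V − E + F = 2, so F = 2 − 52 + 89 = 39.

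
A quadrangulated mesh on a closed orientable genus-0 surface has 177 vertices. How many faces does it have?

175

χ = 2 − 2·0 = 2, and every face is a square so 4F = 2E.
V − E + F = 2 with E = 4F/2 gives 177 − (4/2 − 1)·F = 2, so F = 175 and E = 350.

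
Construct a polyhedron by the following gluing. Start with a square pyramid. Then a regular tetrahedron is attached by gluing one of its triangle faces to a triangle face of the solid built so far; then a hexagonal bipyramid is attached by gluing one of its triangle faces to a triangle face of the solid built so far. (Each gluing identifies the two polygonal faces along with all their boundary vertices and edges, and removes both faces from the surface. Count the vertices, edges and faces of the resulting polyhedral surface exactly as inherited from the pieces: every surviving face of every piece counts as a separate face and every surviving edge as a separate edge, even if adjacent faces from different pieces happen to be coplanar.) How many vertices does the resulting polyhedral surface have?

11

A square pyramid: V=5, E=8, F=5.
Attach a regular tetrahedron (V=4, E=6, F=4) along a 3-gon: merge 3 vertices and 3 edges, delete both glued faces → V=6, E=11, F=7.
Attach a hexagonal bipyramid (V=8, E=18, F=12) along a 3-gon: merge 3 vertices and 3 edges, delete both glued faces → V=11, E=26, F=17.
Check: V − E + F = 11 − 26 + 17 = 2.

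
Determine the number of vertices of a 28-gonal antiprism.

An antiprism on an n-gon has two n-gon caps and 2n triangles: V = 2·28 = 56, E = 4·28 = 112, F = 2·28 + 2 = 58.

56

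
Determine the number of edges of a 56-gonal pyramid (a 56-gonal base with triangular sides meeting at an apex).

112

A pyramid on an n-gon base has one n-gon and n triangles: V = 56 + 1 = 57, E = 2·56 = 112, F = 56 + 1 = 57.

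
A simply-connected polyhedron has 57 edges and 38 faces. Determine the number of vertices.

21

Here V − E + F = 2.
V = 2 + E − F = 2 + 57 − 38 = 21.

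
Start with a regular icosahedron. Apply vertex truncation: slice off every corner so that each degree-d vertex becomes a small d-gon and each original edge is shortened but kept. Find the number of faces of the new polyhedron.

32

The base solid has V = 12, E = 30, F = 20.
Truncation replaces each original edge-end by a new vertex, so V′ = 2E = 60.
Each original edge survives, and each old vertex of degree d contributes d new edges; summing degrees gives Σd = 2E, so E′ = E + 2E = 3E = 90.
Each original face survives and each original vertex becomes one new face: F′ = F + V = 32.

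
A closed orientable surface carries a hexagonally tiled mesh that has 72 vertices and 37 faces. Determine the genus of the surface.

2

Every face is a hexagon, so 2E = 6·37 = 222, giving E = 111.
χ = V − E + F = 72 − 111 + 37 = -2.
For a closed orientable surface χ = 2 − 2g, so g = (2 − (-2))/2 = 2.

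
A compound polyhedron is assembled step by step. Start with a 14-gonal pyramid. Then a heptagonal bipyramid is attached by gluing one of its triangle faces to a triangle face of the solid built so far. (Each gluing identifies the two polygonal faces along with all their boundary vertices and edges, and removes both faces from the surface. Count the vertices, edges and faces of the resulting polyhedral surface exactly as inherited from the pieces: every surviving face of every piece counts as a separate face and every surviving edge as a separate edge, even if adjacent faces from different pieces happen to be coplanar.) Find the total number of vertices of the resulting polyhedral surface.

21

A 14-gonal pyramid: V=15, E=28, F=15.
Attach a heptagonal bipyramid (V=9, E=21, F=14) along a 3-gon: merge 3 vertices and 3 edges, delete both glued faces → V=21, E=46, F=27.
Check: V − E + F = 21 − 46 + 27 = 2.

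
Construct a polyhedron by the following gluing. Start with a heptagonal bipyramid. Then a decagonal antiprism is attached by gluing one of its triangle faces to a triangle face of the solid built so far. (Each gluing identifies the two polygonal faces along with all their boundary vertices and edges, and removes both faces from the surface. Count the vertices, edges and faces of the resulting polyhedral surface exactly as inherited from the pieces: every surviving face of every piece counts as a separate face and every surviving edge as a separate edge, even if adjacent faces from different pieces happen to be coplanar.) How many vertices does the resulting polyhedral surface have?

A heptagonal bipyramid: V=9, E=21, F=14.
Attach a decagonal antiprism (V=20, E=40, F=22) along a 3-gon: merge 3 vertices and 3 edges, delete both glued faces → V=26, E=58, F=34.
Check: V − E + F = 26 − 58 + 34 = 2.

26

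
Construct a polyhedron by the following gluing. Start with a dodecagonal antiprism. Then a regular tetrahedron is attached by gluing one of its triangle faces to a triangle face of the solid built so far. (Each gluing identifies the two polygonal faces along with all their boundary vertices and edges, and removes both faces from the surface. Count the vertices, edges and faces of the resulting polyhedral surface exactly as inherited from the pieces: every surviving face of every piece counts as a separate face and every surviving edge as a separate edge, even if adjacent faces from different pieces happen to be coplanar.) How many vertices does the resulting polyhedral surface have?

25

A dodecagonal antiprism: V=24, E=48, F=26.
Attach a regular tetrahedron (V=4, E=6, F=4) along a 3-gon: merge 3 vertices and 3 edges, delete both glued faces → V=25, E=51, F=28.
Check: V − E + F = 25 − 51 + 28 = 2.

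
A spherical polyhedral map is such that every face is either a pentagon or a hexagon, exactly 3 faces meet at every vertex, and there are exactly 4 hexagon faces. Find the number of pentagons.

12

Let x be the number of pentagons; then F = 4 + x.
Edge–face incidences: 2E = 6·4 + 5·x = 24 + 5x.
Every vertex has degree 3, so 3V = 2E.
Euler: V − E + F = 2 ⇒ (2E)/3 − E + (4 + x) = 2.
Multiply by 6: 2·(2E) − 3·(2E) + 6·(4 + x) = 12, i.e. 24 + 6x − (24 + 5x) = 12.
Collecting terms: x = 12.
Then 2E = 24 + 5·12 = 84, so E = 42, V = 2E/3 = 28, F = 4 + 12 = 16.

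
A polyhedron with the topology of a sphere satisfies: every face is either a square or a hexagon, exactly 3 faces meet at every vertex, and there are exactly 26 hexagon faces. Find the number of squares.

Let x be the number of squares; then F = 26 + x.
Edge–face incidences: 2E = 6·26 + 4·x = 156 + 4x.
Every vertex has degree 3, so 3V = 2E.
Euler: V − E + F = 2 ⇒ (2E)/3 − E + (26 + x) = 2.
Multiply by 6: 2·(2E) − 3·(2E) + 6·(26 + x) = 12, i.e. 156 + 6x − (156 + 4x) = 12.
Collecting terms: 2x = 12, so x = 6.
Then 2E = 156 + 4·6 = 180, so E = 90, V = 2E/3 = 60, F = 26 + 6 = 32.

6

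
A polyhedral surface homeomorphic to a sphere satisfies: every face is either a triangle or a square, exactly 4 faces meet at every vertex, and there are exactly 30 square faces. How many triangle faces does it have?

Let x be the number of triangles; then F = 30 + x.
Edge–face incidences: 2E = 4·30 + 3·x = 120 + 3x.
Every vertex has degree 4, so 4V = 2E.
Euler: V − E + F = 2 ⇒ (2E)/4 − E + (30 + x) = 2.
Multiply by 8: 2·(2E) − 4·(2E) + 8·(30 + x) = 16, i.e. 240 + 8x − 2·(120 + 3x) = 16.
Collecting terms: 2x = 16, so x = 8.
Then 2E = 120 + 3·8 = 144, so E = 72, V = 2E/4 = 36, F = 30 + 8 = 38.

8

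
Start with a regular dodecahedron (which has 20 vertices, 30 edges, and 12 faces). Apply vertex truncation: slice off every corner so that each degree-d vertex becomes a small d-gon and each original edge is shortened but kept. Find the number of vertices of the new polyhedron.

60

Truncation replaces each original edge-end by a new vertex, so V′ = 2E = 60.
Each original edge survives, and each old vertex of degree d contributes d new edges; summing degrees gives Σd = 2E, so E′ = E + 2E = 3E = 90.
Each original face survives and each original vertex becomes one new face: F′ = F + V = 32.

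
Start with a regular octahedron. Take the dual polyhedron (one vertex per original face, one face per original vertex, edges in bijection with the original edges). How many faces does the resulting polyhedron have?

The base solid has V = 6, E = 12, F = 8.
The dual swaps V and F and preserves E: V′ = F = 8, E′ = E = 12, F′ = V = 6.

6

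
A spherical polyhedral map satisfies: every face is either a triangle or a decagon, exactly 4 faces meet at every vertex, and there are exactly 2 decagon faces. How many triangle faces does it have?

Let x be the number of triangles; then F = 2 + x.
Edge–face incidences: 2E = 10·2 + 3·x = 20 + 3x.
Every vertex has degree 4, so 4V = 2E.
Euler: V − E + F = 2 ⇒ (2E)/4 − E + (2 + x) = 2.
Multiply by 8: 2·(2E) − 4·(2E) + 8·(2 + x) = 16, i.e. 16 + 8x − 2·(20 + 3x) = 16.
Collecting terms: 2x − 24 = 16, so 2x = 40, so x = 20.
Then 2E = 20 + 3·20 = 80, so E = 40, V = 2E/4 = 20, F = 2 + 20 = 22.

20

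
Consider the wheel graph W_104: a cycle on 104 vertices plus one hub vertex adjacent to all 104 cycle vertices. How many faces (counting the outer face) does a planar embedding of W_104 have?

105

W_104 has V = 104 + 1 = 105 vertices and E = 2·104 = 208 edges.
By Euler's formula F = 2 − V + E = 2 − 105 + 208 = 105.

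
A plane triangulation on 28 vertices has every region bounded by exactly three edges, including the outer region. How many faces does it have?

52

In a plane triangulation 3F = 2E and V − E + F = 2, so F = 2V − 4 = 2·28 − 4 = 52.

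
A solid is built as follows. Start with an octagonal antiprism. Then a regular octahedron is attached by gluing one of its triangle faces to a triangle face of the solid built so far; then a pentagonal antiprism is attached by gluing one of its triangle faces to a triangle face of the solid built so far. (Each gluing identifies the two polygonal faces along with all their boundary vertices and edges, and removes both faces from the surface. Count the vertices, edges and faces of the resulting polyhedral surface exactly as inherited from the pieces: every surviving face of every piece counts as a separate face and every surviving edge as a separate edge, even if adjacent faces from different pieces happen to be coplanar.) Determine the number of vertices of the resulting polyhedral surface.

26

An octagonal antiprism: V=16, E=32, F=18.
Attach a regular octahedron (V=6, E=12, F=8) along a 3-gon: merge 3 vertices and 3 edges, delete both glued faces → V=19, E=41, F=24.
Attach a pentagonal antiprism (V=10, E=20, F=12) along a 3-gon: merge 3 vertices and 3 edges, delete both glued faces → V=26, E=58, F=34.
Check: V − E + F = 26 − 58 + 34 = 2.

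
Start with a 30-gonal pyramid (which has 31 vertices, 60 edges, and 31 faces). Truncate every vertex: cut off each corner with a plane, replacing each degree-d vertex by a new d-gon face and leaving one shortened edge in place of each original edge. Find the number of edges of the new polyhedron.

180

Truncation replaces each original edge-end by a new vertex, so V′ = 2E = 120.
Each original edge survives, and each old vertex of degree d contributes d new edges; summing degrees gives Σd = 2E, so E′ = E + 2E = 3E = 180.
Each original face survives and each original vertex becomes one new face: F′ = F + V = 62.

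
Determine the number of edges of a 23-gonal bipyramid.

A bipyramid over an n-gon has 2n triangular faces and n + 2 vertices: V = 23 + 2 = 25, E = 3·23 = 69, F = 2·23 = 46.
Check: V − E + F = 25 − 69 + 46 = 2.

69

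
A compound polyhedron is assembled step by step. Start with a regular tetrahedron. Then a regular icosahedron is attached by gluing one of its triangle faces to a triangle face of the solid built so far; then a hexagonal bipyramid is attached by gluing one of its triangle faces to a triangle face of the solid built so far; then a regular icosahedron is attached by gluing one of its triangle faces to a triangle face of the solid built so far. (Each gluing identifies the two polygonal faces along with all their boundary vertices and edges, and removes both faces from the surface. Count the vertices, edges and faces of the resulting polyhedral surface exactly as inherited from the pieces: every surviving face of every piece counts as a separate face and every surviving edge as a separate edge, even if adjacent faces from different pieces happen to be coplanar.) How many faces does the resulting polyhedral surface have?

50

A regular tetrahedron: V=4, E=6, F=4.
Attach a regular icosahedron (V=12, E=30, F=20) along a 3-gon: merge 3 vertices and 3 edges, delete both glued faces → V=13, E=33, F=22.
Attach a hexagonal bipyramid (V=8, E=18, F=12) along a 3-gon: merge 3 vertices and 3 edges, delete both glued faces → V=18, E=48, F=32.
Attach a regular icosahedron (V=12, E=30, F=20) along a 3-gon: merge 3 vertices and 3 edges, delete both glued faces → V=27, E=75, F=50.
Check: V − E + F = 27 − 75 + 50 = 2.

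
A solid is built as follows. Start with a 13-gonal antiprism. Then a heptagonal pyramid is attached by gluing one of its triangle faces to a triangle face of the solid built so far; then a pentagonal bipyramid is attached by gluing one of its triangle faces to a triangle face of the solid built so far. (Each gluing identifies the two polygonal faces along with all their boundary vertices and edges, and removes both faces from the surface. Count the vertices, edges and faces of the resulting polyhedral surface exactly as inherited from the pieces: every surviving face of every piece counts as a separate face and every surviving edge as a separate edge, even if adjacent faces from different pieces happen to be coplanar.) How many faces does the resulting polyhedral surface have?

A 13-gonal antiprism: V=26, E=52, F=28.
Attach a heptagonal pyramid (V=8, E=14, F=8) along a 3-gon: merge 3 vertices and 3 edges, delete both glued faces → V=31, E=63, F=34.
Attach a pentagonal bipyramid (V=7, E=15, F=10) along a 3-gon: merge 3 vertices and 3 edges, delete both glued faces → V=35, E=75, F=42.
Check: V − E + F = 35 − 75 + 42 = 2.

42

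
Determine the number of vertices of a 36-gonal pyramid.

37

A pyramid on an n-gon base has one n-gon and n triangles: V = 36 + 1 = 37, E = 2·36 = 72, F = 36 + 1 = 37.
Check: V − E + F = 37 − 72 + 37 = 2.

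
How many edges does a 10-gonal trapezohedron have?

The n-trapezohedron (dual of the n-antiprism) has V = 2·10 + 2 = 22, E = 4·10 = 40, F = 2·10 = 20.

40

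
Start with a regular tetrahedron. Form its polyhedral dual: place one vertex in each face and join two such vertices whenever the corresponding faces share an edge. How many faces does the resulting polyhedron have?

The base solid has V = 4, E = 6, F = 4.
The dual swaps V and F and preserves E: V′ = F = 4, E′ = E = 6, F′ = V = 4.

4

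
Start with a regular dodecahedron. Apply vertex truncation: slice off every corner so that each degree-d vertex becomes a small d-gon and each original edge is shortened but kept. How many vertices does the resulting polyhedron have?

60

The base solid has V = 20, E = 30, F = 12.
Truncation replaces each original edge-end by a new vertex, so V′ = 2E = 60.
Each original edge survives, and each old vertex of degree d contributes d new edges; summing degrees gives Σd = 2E, so E′ = E + 2E = 3E = 90.
Each original face survives and each original vertex becomes one new face: F′ = F + V = 32.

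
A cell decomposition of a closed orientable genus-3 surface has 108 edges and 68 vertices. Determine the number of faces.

For a closed orientable surface of genus 3, χ = 2 − 2·3 = -4.
F = -4 − V + E = -4 − 68 + 108 = 36.

36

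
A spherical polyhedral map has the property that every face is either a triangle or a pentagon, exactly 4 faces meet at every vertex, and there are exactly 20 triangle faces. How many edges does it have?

Let x be the number of pentagons; then F = 20 + x.
Edge–face incidences: 2E = 3·20 + 5·x = 60 + 5x.
Every vertex has degree 4, so 4V = 2E.
Euler: V − E + F = 2 ⇒ (2E)/4 − E + (20 + x) = 2.
Multiply by 8: 2·(2E) − 4·(2E) + 8·(20 + x) = 16, i.e. 160 + 8x − 2·(60 + 5x) = 16.
Collecting terms: −2x + 40 = 16, so −2x = −24, so x = 12.
Then 2E = 60 + 5·12 = 120, so E = 60, V = 2E/4 = 30, F = 20 + 12 = 32.

60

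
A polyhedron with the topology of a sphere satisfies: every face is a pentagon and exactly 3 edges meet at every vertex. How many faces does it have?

Each face has 5 edges and each edge borders two faces, so 2E = 5F.
Each vertex has degree 3, so 3V = 2E and hence V = 5F/3.
Euler: V − E + F = 2 ⇒ (5F/3) − (5F/2) + F = 2.
Multiply by 6: (10 − 15 + 6)F = 12, i.e. 1F = 12.
So F = 12, E = 5·12/2 = 30, V = 5·12/3 = 20.

12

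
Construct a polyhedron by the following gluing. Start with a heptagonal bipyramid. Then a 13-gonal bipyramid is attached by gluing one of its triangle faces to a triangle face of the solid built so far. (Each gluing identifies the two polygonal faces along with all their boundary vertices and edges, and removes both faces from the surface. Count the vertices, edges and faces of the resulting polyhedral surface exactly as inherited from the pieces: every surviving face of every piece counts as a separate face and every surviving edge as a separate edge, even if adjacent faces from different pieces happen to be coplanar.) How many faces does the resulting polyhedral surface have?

A heptagonal bipyramid: V=9, E=21, F=14.
Attach a 13-gonal bipyramid (V=15, E=39, F=26) along a 3-gon: merge 3 vertices and 3 edges, delete both glued faces → V=21, E=57, F=38.
Check: V − E + F = 21 − 57 + 38 = 2.

38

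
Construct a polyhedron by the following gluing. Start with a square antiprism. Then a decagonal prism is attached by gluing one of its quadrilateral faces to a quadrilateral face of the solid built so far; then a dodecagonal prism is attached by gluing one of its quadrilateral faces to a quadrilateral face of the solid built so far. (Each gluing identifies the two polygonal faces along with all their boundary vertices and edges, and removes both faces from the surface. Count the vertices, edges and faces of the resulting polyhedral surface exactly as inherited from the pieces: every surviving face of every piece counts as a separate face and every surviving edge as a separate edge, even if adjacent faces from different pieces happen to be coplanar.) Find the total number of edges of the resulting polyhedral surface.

A square antiprism: V=8, E=16, F=10.
Attach a decagonal prism (V=20, E=30, F=12) along a 4-gon: merge 4 vertices and 4 edges, delete both glued faces → V=24, E=42, F=20.
Attach a dodecagonal prism (V=24, E=36, F=14) along a 4-gon: merge 4 vertices and 4 edges, delete both glued faces → V=44, E=74, F=32.
Check: V − E + F = 44 − 74 + 32 = 2.

74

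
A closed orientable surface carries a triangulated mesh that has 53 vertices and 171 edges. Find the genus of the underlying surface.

Every face is a triangle and each edge borders two faces, so 3F = 2·171, giving F = 114.
χ = V − E + F = 53 − 171 + 114 = -4.
For a closed orientable surface χ = 2 − 2g, so g = (2 − (-4))/2 = 3.

3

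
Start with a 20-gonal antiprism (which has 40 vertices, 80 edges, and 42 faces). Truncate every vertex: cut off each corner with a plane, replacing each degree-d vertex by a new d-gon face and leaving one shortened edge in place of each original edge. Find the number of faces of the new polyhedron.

82

Truncation replaces each original edge-end by a new vertex, so V′ = 2E = 160.
Each original edge survives, and each old vertex of degree d contributes d new edges; summing degrees gives Σd = 2E, so E′ = E + 2E = 3E = 240.
Each original face survives and each original vertex becomes one new face: F′ = F + V = 82.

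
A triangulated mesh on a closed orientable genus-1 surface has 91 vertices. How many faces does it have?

χ = 2 − 2·1 = 0, and every face is a triangle so 3F = 2E.
V − E + F = 0 with E = 3F/2 gives 91 − (3/2 − 1)·F = 0, so F = 182 and E = 273.

182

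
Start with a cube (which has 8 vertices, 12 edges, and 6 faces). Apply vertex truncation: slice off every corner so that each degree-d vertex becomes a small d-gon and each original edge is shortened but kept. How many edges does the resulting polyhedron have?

36

Truncation replaces each original edge-end by a new vertex, so V′ = 2E = 24.
Each original edge survives, and each old vertex of degree d contributes d new edges; summing degrees gives Σd = 2E, so E′ = E + 2E = 3E = 36.
Each original face survives and each original vertex becomes one new face: F′ = F + V = 14.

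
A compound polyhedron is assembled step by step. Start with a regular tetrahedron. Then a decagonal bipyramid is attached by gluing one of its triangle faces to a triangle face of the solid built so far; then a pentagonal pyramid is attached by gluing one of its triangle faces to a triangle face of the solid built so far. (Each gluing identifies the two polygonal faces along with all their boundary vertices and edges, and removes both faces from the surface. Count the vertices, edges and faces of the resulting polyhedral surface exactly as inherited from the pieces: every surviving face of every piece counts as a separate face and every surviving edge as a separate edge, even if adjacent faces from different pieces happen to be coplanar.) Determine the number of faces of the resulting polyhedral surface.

A regular tetrahedron: V=4, E=6, F=4.
Attach a decagonal bipyramid (V=12, E=30, F=20) along a 3-gon: merge 3 vertices and 3 edges, delete both glued faces → V=13, E=33, F=22.
Attach a pentagonal pyramid (V=6, E=10, F=6) along a 3-gon: merge 3 vertices and 3 edges, delete both glued faces → V=16, E=40, F=26.
Check: V − E + F = 16 − 40 + 26 = 2.

26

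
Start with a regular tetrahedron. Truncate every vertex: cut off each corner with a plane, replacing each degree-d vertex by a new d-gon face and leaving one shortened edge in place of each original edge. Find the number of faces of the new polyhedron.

The base solid has V = 4, E = 6, F = 4.
Truncation replaces each original edge-end by a new vertex, so V′ = 2E = 12.
Each original edge survives, and each old vertex of degree d contributes d new edges; summing degrees gives Σd = 2E, so E′ = E + 2E = 3E = 18.
Each original face survives and each original vertex becomes one new face: F′ = F + V = 8.

8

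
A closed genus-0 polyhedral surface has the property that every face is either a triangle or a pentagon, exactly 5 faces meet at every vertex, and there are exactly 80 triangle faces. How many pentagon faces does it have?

Let x be the number of pentagons; then F = 80 + x.
Edge–face incidences: 2E = 3·80 + 5·x = 240 + 5x.
Every vertex has degree 5, so 5V = 2E.
Euler: V − E + F = 2 ⇒ (2E)/5 − E + (80 + x) = 2.
Multiply by 10: 2·(2E) − 5·(2E) + 10·(80 + x) = 20, i.e. 800 + 10x − 3·(240 + 5x) = 20.
Collecting terms: −5x + 80 = 20, so −5x = −60, so x = 12.
Then 2E = 240 + 5·12 = 300, so E = 150, V = 2E/5 = 60, F = 80 + 12 = 92.

12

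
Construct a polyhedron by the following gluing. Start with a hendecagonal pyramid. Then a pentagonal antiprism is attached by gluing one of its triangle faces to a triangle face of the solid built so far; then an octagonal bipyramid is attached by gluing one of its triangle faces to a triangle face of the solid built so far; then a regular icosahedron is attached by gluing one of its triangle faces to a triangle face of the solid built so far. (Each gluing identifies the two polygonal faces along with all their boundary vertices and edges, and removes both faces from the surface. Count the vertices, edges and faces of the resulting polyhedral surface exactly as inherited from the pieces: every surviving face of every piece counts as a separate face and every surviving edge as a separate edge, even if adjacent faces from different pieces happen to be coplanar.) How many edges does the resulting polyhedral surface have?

A hendecagonal pyramid: V=12, E=22, F=12.
Attach a pentagonal antiprism (V=10, E=20, F=12) along a 3-gon: merge 3 vertices and 3 edges, delete both glued faces → V=19, E=39, F=22.
Attach an octagonal bipyramid (V=10, E=24, F=16) along a 3-gon: merge 3 vertices and 3 edges, delete both glued faces → V=26, E=60, F=36.
Attach a regular icosahedron (V=12, E=30, F=20) along a 3-gon: merge 3 vertices and 3 edges, delete both glued faces → V=35, E=87, F=54.
Check: V − E + F = 35 − 87 + 54 = 2.

87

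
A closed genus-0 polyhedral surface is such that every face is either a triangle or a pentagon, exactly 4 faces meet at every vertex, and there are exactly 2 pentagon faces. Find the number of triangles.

Let x be the number of triangles; then F = 2 + x.
Edge–face incidences: 2E = 5·2 + 3·x = 10 + 3x.
Every vertex has degree 4, so 4V = 2E.
Euler: V − E + F = 2 ⇒ (2E)/4 − E + (2 + x) = 2.
Multiply by 8: 2·(2E) − 4·(2E) + 8·(2 + x) = 16, i.e. 16 + 8x − 2·(10 + 3x) = 16.
Collecting terms: 2x − 4 = 16, so 2x = 20, so x = 10.
Then 2E = 10 + 3·10 = 40, so E = 20, V = 2E/4 = 10, F = 2 + 10 = 12.

10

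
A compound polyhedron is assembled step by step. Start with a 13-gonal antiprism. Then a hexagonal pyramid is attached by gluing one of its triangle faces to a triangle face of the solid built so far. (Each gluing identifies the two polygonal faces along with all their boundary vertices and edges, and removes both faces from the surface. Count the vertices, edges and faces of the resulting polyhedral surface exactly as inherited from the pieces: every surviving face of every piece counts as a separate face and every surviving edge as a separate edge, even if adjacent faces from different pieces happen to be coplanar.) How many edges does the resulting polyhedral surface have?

61

A 13-gonal antiprism: V=26, E=52, F=28.
Attach a hexagonal pyramid (V=7, E=12, F=7) along a 3-gon: merge 3 vertices and 3 edges, delete both glued faces → V=30, E=61, F=33.
Check: V − E + F = 30 − 61 + 33 = 2.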